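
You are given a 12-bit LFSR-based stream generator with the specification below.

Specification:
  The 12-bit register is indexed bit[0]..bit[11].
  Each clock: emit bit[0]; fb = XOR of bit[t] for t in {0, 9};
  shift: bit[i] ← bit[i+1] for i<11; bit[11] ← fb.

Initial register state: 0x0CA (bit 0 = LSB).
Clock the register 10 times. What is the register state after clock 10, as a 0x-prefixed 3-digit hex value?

0x068

reg_0 = 0x0CA
clock 1: out=0, reg = 0x065
clock 2: out=1, reg = 0x832
clock 3: out=0, reg = 0x419
clock 4: out=1, reg = 0xA0C
clock 5: out=0, reg = 0xD06
clock 6: out=0, reg = 0x683
clock 7: out=1, reg = 0x341
clock 8: out=1, reg = 0x1A0
clock 9: out=0, reg = 0x0D0
clock 10: out=0, reg = 0x068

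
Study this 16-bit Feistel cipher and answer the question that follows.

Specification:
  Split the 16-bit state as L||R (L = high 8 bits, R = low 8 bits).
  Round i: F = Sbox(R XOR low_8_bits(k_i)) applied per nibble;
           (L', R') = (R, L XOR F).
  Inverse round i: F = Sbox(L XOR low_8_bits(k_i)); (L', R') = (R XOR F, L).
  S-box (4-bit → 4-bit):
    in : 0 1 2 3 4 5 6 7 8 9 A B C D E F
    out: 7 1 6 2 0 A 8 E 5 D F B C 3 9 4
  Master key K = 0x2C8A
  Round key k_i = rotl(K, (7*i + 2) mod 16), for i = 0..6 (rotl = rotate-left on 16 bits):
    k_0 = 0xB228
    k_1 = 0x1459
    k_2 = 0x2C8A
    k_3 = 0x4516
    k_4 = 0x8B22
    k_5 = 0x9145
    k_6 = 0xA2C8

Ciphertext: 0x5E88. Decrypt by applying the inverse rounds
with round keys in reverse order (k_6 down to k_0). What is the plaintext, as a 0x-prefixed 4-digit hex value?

s_0 = ciphertext = 0x5E88
s_1 = InvRound(s_0, k_6) = 0x505E
s_2 = InvRound(s_1, k_5) = 0x4450
s_3 = InvRound(s_2, k_4) = 0xD844
s_4 = InvRound(s_3, k_3) = 0x8DD8
s_5 = InvRound(s_4, k_2) = 0xA68D
s_6 = InvRound(s_5, k_1) = 0xC9A6
s_7 = InvRound(s_6, k_0) = 0x37C9

0x37C9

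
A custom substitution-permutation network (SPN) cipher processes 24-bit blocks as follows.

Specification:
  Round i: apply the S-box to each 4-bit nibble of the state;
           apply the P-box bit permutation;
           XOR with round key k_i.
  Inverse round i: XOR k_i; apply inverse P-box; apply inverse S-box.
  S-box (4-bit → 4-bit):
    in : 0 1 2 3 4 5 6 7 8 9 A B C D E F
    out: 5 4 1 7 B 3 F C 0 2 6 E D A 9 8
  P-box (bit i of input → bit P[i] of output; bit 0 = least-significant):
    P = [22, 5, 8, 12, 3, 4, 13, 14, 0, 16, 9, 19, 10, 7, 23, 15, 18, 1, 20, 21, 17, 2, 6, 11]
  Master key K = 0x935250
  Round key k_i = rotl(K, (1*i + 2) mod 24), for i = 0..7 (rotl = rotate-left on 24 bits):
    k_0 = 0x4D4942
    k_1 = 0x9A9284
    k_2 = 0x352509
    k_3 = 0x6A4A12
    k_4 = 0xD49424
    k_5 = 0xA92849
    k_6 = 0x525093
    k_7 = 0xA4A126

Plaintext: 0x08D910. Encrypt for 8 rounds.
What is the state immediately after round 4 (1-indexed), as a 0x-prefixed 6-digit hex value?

0x2047DA

s_0 = plaintext = 0x08D910
s_1 = Round(s_0, k_0) = 0x0EE882
s_2 = Round(s_1, k_1) = 0xFC16C4
s_3 = Round(s_2, k_2) = 0xC85F20
s_4 = Round(s_3, k_3) = 0x2047DA
s_5 = Round(s_4, k_4) = 0xCA5394
s_6 = Round(s_5, k_5) = 0xFA36BA
s_7 = Round(s_6, k_6) = 0xCB3F20
s_8 = Round(s_7, k_7) = 0x5EACEC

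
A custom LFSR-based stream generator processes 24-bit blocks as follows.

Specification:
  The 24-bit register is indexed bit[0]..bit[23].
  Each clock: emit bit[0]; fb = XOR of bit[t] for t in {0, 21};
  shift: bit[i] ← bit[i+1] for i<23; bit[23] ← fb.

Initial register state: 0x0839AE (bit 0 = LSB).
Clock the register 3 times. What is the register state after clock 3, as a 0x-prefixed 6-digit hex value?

reg_0 = 0x0839AE
clock 1: out=0, reg = 0x041CD7
clock 2: out=1, reg = 0x820E6B
clock 3: out=1, reg = 0xC10735

0xC10735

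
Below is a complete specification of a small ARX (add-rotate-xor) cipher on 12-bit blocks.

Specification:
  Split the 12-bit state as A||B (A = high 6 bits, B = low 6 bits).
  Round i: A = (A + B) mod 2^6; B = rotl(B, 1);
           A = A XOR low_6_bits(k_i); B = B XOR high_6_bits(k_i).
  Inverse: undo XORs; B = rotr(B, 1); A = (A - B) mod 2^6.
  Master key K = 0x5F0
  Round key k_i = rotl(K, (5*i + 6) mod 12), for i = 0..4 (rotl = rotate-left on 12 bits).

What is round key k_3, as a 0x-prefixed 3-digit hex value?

K = 0x5F0
k_0 = rotl(K, (5*0+6) mod 12) = rotl(K, 6) = 0xC17
k_1 = rotl(K, (5*1+6) mod 12) = rotl(K, 11) = 0x2F8
k_2 = rotl(K, (5*2+6) mod 12) = rotl(K, 4) = 0xF05
k_3 = rotl(K, (5*3+6) mod 12) = rotl(K, 9) = 0x0BE

0x0BE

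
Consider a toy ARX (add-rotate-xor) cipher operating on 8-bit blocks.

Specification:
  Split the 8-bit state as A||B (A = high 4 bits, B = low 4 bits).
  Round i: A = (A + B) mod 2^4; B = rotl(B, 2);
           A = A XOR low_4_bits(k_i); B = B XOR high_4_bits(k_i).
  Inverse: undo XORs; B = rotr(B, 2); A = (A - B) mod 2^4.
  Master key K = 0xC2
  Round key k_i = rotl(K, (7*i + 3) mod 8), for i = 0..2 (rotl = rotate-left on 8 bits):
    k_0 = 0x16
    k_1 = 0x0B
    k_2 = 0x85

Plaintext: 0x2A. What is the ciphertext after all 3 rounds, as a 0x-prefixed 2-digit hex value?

0x93

s_0 = plaintext = 0x2A
s_1 = Round(s_0, k_0) = 0xAB
s_2 = Round(s_1, k_1) = 0xEE
s_3 = Round(s_2, k_2) = 0x93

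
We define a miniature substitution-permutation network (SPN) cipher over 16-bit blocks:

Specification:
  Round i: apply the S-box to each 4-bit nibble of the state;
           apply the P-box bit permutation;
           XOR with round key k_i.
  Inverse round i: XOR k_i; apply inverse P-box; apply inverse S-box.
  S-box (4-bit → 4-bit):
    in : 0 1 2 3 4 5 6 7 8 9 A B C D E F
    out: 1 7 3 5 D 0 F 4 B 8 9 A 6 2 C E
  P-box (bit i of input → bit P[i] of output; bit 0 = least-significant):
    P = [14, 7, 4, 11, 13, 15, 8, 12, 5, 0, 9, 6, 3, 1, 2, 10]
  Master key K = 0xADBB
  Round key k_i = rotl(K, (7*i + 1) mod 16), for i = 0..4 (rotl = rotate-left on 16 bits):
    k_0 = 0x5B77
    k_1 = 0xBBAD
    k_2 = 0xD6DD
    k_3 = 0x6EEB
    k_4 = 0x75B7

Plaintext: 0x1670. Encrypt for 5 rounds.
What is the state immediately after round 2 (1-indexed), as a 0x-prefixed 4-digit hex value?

0x5242

s_0 = plaintext = 0x1670
s_1 = Round(s_0, k_0) = 0x1818
s_2 = Round(s_1, k_1) = 0x5242
s_3 = Round(s_2, k_2) = 0xA77C
s_4 = Round(s_3, k_3) = 0x6973
s_5 = Round(s_4, k_4) = 0x30E9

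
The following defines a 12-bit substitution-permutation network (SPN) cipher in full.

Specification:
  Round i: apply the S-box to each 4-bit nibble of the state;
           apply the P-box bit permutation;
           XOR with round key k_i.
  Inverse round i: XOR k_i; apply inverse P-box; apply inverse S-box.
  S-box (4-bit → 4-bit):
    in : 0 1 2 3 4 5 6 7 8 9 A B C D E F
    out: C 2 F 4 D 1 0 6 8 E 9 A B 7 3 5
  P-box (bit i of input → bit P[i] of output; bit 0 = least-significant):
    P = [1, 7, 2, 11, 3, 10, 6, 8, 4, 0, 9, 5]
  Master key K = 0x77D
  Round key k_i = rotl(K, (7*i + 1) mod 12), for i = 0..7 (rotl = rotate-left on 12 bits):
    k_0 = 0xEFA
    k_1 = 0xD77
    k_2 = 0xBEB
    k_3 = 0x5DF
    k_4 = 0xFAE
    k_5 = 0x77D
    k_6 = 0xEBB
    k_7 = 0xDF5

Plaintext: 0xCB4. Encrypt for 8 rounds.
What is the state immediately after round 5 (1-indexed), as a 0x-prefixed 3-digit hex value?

s_0 = plaintext = 0xCB4
s_1 = Round(s_0, k_0) = 0x3CD
s_2 = Round(s_1, k_1) = 0xAF9
s_3 = Round(s_2, k_2) = 0x317
s_4 = Round(s_3, k_3) = 0x35B
s_5 = Round(s_4, k_4) = 0x526
s_6 = Round(s_5, k_5) = 0x225
s_7 = Round(s_6, k_6) = 0x9C0
s_8 = Round(s_7, k_7) = 0x2D8

0x526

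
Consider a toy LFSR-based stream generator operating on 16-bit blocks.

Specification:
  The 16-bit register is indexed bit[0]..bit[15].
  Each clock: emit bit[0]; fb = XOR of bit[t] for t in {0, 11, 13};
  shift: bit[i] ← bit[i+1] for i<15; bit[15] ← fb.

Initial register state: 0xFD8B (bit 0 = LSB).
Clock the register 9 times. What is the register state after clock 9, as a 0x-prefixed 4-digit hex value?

reg_0 = 0xFD8B
clock 1: out=1, reg = 0xFEC5
clock 2: out=1, reg = 0xFF62
clock 3: out=0, reg = 0x7FB1
clock 4: out=1, reg = 0xBFD8
clock 5: out=0, reg = 0x5FEC
clock 6: out=0, reg = 0xAFF6
clock 7: out=0, reg = 0x57FB
clock 8: out=1, reg = 0xABFD
clock 9: out=1, reg = 0xD5FE

0xD5FE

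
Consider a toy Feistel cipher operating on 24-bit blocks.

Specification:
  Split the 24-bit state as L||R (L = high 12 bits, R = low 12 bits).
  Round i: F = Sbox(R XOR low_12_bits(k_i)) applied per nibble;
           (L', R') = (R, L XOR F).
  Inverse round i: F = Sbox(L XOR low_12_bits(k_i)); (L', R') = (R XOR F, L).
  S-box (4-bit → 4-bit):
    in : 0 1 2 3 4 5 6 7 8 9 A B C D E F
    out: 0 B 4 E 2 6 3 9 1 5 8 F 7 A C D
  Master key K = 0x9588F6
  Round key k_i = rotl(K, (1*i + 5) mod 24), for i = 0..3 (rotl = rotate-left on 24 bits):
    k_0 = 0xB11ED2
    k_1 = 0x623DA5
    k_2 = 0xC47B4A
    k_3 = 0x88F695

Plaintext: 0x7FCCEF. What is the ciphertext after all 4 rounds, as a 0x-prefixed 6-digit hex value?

0xC798D6

s_0 = plaintext = 0x7FCCEF
s_1 = Round(s_0, k_0) = 0xCEF316
s_2 = Round(s_1, k_1) = 0x316011
s_3 = Round(s_2, k_2) = 0x011C79
s_4 = Round(s_3, k_3) = 0xC798D6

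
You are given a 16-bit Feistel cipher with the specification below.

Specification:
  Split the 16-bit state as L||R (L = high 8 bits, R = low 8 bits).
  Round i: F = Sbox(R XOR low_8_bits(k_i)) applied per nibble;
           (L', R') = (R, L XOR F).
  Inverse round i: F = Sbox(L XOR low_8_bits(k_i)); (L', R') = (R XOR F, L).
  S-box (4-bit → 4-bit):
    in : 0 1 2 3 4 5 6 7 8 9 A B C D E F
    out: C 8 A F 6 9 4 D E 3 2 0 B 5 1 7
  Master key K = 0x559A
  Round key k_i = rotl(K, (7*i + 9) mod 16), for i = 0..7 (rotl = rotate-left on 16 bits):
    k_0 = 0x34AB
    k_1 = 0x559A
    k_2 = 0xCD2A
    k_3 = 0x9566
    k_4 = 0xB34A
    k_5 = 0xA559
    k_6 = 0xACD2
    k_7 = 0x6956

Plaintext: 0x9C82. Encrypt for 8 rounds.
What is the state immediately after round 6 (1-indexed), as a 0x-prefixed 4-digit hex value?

s_0 = plaintext = 0x9C82
s_1 = Round(s_0, k_0) = 0x823F
s_2 = Round(s_1, k_1) = 0x3FAB
s_3 = Round(s_2, k_2) = 0xABD7
s_4 = Round(s_3, k_3) = 0xD7A3
s_5 = Round(s_4, k_4) = 0xA3C4
s_6 = Round(s_5, k_5) = 0xC496
s_7 = Round(s_6, k_6) = 0x96A2
s_8 = Round(s_7, k_7) = 0xA2E0

0xC496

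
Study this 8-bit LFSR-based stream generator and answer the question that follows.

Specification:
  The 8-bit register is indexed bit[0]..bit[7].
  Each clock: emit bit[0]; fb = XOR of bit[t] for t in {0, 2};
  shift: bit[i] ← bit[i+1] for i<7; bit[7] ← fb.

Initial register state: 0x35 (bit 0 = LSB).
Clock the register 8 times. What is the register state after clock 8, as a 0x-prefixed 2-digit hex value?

0x38

reg_0 = 0x35
clock 1: out=1, reg = 0x1A
clock 2: out=0, reg = 0x0D
clock 3: out=1, reg = 0x06
clock 4: out=0, reg = 0x83
clock 5: out=1, reg = 0xC1
clock 6: out=1, reg = 0xE0
clock 7: out=0, reg = 0x70
clock 8: out=0, reg = 0x38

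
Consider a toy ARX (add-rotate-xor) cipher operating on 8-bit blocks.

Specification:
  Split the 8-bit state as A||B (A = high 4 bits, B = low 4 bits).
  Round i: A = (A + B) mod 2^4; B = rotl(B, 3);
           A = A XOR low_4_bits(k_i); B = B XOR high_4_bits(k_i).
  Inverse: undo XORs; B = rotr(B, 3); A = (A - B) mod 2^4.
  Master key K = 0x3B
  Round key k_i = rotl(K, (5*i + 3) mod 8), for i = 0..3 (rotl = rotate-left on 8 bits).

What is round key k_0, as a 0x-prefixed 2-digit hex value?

0xD9

K = 0x3B
k_0 = rotl(K, (5*0+3) mod 8) = rotl(K, 3) = 0xD9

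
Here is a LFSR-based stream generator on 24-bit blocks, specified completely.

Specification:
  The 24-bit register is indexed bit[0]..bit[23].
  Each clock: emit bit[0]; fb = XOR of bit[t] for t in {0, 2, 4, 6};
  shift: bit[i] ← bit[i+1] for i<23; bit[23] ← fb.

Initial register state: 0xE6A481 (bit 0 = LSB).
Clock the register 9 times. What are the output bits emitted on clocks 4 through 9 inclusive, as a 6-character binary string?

000010

reg_0 = 0xE6A481
clock 1: out=1, reg = 0xF35240
clock 2: out=0, reg = 0xF9A920
clock 3: out=0, reg = 0x7CD490
clock 4: out=0, reg = 0xBE6A48
clock 5: out=0, reg = 0xDF3524
clock 6: out=0, reg = 0xEF9A92
clock 7: out=0, reg = 0xF7CD49
clock 8: out=1, reg = 0x7BE6A4
clock 9: out=0, reg = 0xBDF352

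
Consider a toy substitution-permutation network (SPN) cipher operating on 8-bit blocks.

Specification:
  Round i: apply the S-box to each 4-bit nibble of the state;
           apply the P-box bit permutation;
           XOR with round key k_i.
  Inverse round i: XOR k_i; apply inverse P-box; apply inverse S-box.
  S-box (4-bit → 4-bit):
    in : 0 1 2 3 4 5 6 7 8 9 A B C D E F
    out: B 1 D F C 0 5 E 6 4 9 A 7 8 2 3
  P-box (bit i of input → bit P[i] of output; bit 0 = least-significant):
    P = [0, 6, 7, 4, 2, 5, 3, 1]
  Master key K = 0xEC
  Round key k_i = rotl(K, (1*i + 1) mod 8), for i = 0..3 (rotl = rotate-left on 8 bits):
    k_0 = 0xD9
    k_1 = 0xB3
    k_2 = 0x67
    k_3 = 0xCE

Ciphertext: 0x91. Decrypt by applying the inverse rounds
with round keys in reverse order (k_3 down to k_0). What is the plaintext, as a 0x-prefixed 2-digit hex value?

s_0 = ciphertext = 0x91
s_1 = InvRound(s_0, k_3) = 0x20
s_2 = InvRound(s_1, k_2) = 0xAF
s_3 = InvRound(s_2, k_1) = 0x6D
s_4 = InvRound(s_3, k_0) = 0xF4

0xF4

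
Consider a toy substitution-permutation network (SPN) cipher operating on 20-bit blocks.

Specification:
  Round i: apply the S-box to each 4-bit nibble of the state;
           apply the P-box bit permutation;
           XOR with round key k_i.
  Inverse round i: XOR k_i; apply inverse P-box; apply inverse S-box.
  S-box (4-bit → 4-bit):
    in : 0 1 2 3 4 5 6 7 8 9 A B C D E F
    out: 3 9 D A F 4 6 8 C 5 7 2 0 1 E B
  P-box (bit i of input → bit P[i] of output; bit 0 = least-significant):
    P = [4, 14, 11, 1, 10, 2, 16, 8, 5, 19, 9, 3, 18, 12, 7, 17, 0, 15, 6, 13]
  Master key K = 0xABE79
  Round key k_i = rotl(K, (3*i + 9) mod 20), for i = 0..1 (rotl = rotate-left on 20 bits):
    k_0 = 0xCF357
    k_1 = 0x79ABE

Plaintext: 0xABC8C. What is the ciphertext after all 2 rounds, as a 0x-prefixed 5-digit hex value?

0x7C517

s_0 = plaintext = 0xABC8C
s_1 = Round(s_0, k_0) = 0xD6216
s_2 = Round(s_1, k_1) = 0x7C517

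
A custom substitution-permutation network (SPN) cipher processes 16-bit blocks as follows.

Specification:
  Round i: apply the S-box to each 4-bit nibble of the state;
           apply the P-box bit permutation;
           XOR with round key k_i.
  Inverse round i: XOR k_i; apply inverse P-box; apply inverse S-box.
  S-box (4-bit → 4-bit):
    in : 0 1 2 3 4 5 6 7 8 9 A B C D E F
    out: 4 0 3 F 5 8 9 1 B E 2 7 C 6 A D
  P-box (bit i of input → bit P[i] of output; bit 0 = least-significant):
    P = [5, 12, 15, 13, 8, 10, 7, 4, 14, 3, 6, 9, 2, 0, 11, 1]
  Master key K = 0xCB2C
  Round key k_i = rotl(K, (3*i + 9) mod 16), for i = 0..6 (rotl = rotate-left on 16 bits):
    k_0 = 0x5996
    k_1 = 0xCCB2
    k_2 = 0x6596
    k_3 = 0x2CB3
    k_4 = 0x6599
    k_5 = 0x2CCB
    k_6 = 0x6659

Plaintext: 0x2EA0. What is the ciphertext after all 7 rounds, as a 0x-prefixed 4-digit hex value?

0x59B7

s_0 = plaintext = 0x2EA0
s_1 = Round(s_0, k_0) = 0xDF9B
s_2 = Round(s_1, k_1) = 0x1243
s_3 = Round(s_2, k_2) = 0x943E
s_4 = Round(s_3, k_3) = 0x5160
s_5 = Round(s_4, k_4) = 0xE48B
s_6 = Round(s_5, k_5) = 0xF9B8
s_7 = Round(s_6, k_6) = 0x59B7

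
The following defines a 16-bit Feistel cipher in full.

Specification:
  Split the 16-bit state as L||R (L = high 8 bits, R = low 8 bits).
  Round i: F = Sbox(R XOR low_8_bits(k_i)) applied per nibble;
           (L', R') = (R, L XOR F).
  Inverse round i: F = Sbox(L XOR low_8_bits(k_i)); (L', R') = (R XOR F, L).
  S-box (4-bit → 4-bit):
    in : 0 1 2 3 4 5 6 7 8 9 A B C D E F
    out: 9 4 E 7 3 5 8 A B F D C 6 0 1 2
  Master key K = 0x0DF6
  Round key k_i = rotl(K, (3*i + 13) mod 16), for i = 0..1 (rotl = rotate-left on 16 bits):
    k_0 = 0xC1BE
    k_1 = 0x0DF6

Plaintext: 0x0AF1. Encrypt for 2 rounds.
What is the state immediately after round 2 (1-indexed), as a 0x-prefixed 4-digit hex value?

s_0 = plaintext = 0x0AF1
s_1 = Round(s_0, k_0) = 0xF138
s_2 = Round(s_1, k_1) = 0x3890

0x3890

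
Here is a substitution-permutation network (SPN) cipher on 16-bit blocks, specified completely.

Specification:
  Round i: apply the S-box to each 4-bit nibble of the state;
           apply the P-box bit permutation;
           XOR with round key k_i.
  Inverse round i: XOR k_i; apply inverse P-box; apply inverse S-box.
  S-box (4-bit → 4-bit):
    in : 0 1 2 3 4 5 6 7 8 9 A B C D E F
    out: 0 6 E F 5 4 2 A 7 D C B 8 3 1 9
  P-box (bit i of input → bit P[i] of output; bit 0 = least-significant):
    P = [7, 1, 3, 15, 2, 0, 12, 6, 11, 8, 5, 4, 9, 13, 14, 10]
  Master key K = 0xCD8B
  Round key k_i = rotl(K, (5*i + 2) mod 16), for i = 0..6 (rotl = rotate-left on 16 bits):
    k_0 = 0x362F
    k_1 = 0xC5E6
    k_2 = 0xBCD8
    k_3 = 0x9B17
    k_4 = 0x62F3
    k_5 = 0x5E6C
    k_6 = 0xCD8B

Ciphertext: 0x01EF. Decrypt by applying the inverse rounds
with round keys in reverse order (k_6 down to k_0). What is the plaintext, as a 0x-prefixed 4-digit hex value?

s_0 = ciphertext = 0x01EF
s_1 = InvRound(s_0, k_6) = 0xA4FC
s_2 = InvRound(s_1, k_5) = 0x8F5F
s_3 = InvRound(s_2, k_4) = 0x28E9
s_4 = InvRound(s_3, k_3) = 0xD293
s_5 = InvRound(s_4, k_2) = 0x3E71
s_6 = InvRound(s_5, k_1) = 0x8B8B
s_7 = InvRound(s_6, k_0) = 0x784F

0x784F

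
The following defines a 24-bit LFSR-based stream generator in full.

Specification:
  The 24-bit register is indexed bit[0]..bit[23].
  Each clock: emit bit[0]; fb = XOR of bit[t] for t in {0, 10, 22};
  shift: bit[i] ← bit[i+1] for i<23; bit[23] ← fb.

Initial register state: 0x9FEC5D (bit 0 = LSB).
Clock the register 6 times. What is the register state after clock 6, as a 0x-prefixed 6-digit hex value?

reg_0 = 0x9FEC5D
clock 1: out=1, reg = 0x4FF62E
clock 2: out=0, reg = 0x27FB17
clock 3: out=1, reg = 0x93FD8B
clock 4: out=1, reg = 0x49FEC5
clock 5: out=1, reg = 0xA4FF62
clock 6: out=0, reg = 0xD27FB1

0xD27FB1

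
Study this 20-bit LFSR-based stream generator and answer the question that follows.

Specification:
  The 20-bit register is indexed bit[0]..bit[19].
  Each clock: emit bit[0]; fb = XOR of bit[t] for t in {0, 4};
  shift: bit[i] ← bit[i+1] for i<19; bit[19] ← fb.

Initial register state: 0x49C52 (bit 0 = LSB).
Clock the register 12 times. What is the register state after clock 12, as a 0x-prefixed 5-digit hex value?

0x59749

reg_0 = 0x49C52
clock 1: out=0, reg = 0xA4E29
clock 2: out=1, reg = 0xD2714
clock 3: out=0, reg = 0xE938A
clock 4: out=0, reg = 0x749C5
clock 5: out=1, reg = 0xBA4E2
clock 6: out=0, reg = 0x5D271
clock 7: out=1, reg = 0x2E938
clock 8: out=0, reg = 0x9749C
clock 9: out=0, reg = 0xCBA4E
clock 10: out=0, reg = 0x65D27
clock 11: out=1, reg = 0xB2E93
clock 12: out=1, reg = 0x59749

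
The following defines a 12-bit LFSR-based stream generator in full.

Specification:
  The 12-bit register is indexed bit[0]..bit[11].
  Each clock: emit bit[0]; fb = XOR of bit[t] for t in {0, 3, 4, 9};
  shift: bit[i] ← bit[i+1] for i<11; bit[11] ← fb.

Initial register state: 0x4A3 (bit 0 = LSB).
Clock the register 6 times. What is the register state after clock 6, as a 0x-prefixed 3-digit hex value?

reg_0 = 0x4A3
clock 1: out=1, reg = 0xA51
clock 2: out=1, reg = 0xD28
clock 3: out=0, reg = 0xE94
clock 4: out=0, reg = 0x74A
clock 5: out=0, reg = 0x3A5
clock 6: out=1, reg = 0x1D2

0x1D2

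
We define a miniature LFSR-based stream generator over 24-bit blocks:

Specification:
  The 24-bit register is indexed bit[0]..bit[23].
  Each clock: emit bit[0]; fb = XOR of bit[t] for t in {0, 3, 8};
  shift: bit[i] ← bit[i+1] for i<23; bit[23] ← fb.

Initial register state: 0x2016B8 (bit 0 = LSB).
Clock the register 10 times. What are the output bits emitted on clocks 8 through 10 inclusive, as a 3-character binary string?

reg_0 = 0x2016B8
clock 1: out=0, reg = 0x900B5C
clock 2: out=0, reg = 0x4805AE
clock 3: out=0, reg = 0x2402D7
clock 4: out=1, reg = 0x92016B
clock 5: out=1, reg = 0xC900B5
clock 6: out=1, reg = 0xE4805A
clock 7: out=0, reg = 0xF2402D
clock 8: out=1, reg = 0x792016
clock 9: out=0, reg = 0x3C900B
clock 10: out=1, reg = 0x1E4805

101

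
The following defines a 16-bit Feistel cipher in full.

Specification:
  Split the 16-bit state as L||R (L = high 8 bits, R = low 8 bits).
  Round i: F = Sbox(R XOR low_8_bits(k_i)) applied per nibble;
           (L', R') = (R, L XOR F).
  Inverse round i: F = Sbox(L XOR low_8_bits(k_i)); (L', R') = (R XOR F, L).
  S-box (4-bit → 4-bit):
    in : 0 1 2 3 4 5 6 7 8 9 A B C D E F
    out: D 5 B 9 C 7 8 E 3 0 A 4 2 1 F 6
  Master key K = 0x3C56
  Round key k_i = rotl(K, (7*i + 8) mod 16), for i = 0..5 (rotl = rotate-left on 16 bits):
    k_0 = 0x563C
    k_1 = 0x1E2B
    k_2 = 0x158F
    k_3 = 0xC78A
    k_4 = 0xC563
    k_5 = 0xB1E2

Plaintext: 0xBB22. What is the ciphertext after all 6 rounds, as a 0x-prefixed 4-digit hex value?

0x81F7

s_0 = plaintext = 0xBB22
s_1 = Round(s_0, k_0) = 0x22E4
s_2 = Round(s_1, k_1) = 0xE404
s_3 = Round(s_2, k_2) = 0x04D0
s_4 = Round(s_3, k_3) = 0xD07E
s_5 = Round(s_4, k_4) = 0x7E81
s_6 = Round(s_5, k_5) = 0x81F7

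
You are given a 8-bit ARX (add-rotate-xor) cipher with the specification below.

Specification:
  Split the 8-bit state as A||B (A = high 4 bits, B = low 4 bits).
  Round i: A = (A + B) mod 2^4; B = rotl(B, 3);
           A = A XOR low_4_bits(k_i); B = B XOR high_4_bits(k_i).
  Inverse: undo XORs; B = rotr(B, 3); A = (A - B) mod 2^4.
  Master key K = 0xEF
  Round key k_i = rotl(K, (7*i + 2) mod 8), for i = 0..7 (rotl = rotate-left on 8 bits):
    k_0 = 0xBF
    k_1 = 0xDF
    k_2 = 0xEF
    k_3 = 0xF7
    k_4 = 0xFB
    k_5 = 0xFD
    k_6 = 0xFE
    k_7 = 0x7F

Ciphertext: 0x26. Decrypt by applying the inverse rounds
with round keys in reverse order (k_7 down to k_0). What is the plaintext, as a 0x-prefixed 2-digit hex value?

0x96

s_0 = ciphertext = 0x26
s_1 = InvRound(s_0, k_7) = 0xB2
s_2 = InvRound(s_1, k_6) = 0xAB
s_3 = InvRound(s_2, k_5) = 0xF8
s_4 = InvRound(s_3, k_4) = 0x6E
s_5 = InvRound(s_4, k_3) = 0xF2
s_6 = InvRound(s_5, k_2) = 0x79
s_7 = InvRound(s_6, k_1) = 0x08
s_8 = InvRound(s_7, k_0) = 0x96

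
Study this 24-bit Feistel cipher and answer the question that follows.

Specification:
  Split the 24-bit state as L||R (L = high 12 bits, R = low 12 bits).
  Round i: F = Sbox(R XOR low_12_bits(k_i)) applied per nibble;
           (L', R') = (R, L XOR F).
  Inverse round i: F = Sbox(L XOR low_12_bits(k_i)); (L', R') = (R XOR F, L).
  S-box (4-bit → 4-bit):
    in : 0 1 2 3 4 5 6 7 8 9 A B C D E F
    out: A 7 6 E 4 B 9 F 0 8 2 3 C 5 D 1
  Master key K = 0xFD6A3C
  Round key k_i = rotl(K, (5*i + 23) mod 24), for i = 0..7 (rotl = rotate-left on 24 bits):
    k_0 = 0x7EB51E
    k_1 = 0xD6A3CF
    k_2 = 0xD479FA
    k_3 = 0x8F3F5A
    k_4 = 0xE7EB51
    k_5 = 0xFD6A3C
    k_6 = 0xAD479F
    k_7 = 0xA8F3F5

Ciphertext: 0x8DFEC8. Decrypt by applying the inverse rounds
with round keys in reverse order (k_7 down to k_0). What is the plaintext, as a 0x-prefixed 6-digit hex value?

0x6FD3C1

s_0 = ciphertext = 0x8DFEC8
s_1 = InvRound(s_0, k_7) = 0xDAA8DF
s_2 = InvRound(s_1, k_6) = 0xA34DAA
s_3 = InvRound(s_2, k_5) = 0x70AA34
s_4 = InvRound(s_3, k_4) = 0x68770A
s_5 = InvRound(s_4, k_3) = 0xF5F687
s_6 = InvRound(s_5, k_2) = 0xFACF5F
s_7 = InvRound(s_6, k_1) = 0x3C1FAC
s_8 = InvRound(s_7, k_0) = 0x6FD3C1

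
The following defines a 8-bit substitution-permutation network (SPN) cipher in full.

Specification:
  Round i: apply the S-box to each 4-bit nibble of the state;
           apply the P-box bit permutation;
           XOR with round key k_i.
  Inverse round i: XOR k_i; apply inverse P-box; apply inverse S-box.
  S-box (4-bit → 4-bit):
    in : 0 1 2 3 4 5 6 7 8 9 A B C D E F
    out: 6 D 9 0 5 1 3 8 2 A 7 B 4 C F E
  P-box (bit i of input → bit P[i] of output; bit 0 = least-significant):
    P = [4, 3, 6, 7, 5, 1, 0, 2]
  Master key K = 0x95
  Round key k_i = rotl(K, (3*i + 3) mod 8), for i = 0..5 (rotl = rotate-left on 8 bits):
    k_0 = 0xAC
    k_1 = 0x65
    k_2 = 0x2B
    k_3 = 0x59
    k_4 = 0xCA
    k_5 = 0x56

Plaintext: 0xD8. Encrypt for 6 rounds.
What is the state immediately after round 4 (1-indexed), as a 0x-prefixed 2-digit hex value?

0x49

s_0 = plaintext = 0xD8
s_1 = Round(s_0, k_0) = 0xA1
s_2 = Round(s_1, k_1) = 0x96
s_3 = Round(s_2, k_2) = 0x35
s_4 = Round(s_3, k_3) = 0x49
s_5 = Round(s_4, k_4) = 0x63
s_6 = Round(s_5, k_5) = 0x74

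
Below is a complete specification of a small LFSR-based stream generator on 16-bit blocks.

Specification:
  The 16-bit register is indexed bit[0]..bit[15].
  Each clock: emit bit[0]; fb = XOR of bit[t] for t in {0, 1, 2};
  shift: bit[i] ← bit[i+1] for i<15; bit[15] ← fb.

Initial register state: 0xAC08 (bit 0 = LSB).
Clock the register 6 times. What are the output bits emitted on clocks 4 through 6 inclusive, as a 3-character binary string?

100

reg_0 = 0xAC08
clock 1: out=0, reg = 0x5604
clock 2: out=0, reg = 0xAB02
clock 3: out=0, reg = 0xD581
clock 4: out=1, reg = 0xEAC0
clock 5: out=0, reg = 0x7560
clock 6: out=0, reg = 0x3AB0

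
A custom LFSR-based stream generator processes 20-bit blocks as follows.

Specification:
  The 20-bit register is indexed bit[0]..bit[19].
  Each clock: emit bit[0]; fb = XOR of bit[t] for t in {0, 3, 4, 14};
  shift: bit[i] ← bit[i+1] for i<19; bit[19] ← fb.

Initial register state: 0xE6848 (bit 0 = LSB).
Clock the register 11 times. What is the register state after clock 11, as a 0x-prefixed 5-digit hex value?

reg_0 = 0xE6848
clock 1: out=0, reg = 0x73424
clock 2: out=0, reg = 0x39A12
clock 3: out=0, reg = 0x9CD09
clock 4: out=1, reg = 0xCE684
clock 5: out=0, reg = 0xE7342
clock 6: out=0, reg = 0xF39A1
clock 7: out=1, reg = 0xF9CD0
clock 8: out=0, reg = 0xFCE68
clock 9: out=0, reg = 0x7E734
clock 10: out=0, reg = 0x3F39A
clock 11: out=0, reg = 0x9F9CD

0x9F9CD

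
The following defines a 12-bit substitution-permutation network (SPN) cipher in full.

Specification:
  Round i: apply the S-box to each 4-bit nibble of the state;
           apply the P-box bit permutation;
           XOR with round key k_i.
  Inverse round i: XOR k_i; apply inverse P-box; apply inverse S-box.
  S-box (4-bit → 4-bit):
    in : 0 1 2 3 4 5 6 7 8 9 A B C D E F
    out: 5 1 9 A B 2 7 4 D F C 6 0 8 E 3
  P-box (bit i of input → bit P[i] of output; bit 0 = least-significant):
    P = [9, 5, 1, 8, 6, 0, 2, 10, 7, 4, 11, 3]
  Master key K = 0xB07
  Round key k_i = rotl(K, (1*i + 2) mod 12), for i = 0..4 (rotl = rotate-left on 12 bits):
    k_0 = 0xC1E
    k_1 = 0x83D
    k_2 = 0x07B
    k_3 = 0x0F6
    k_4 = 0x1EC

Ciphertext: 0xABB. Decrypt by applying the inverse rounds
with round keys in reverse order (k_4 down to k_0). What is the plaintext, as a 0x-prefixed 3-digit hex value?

0x0B8

s_0 = ciphertext = 0xABB
s_1 = InvRound(s_0, k_4) = 0xB68
s_2 = InvRound(s_1, k_3) = 0x978
s_3 = InvRound(s_2, k_2) = 0x75A
s_4 = InvRound(s_3, k_1) = 0x799
s_5 = InvRound(s_4, k_0) = 0x0B8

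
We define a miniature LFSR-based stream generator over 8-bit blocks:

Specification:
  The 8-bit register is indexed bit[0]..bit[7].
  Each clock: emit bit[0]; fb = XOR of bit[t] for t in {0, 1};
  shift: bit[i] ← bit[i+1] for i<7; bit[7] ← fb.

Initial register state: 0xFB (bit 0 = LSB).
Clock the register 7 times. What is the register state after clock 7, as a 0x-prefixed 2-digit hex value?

0x0D

reg_0 = 0xFB
clock 1: out=1, reg = 0x7D
clock 2: out=1, reg = 0xBE
clock 3: out=0, reg = 0xDF
clock 4: out=1, reg = 0x6F
clock 5: out=1, reg = 0x37
clock 6: out=1, reg = 0x1B
clock 7: out=1, reg = 0x0D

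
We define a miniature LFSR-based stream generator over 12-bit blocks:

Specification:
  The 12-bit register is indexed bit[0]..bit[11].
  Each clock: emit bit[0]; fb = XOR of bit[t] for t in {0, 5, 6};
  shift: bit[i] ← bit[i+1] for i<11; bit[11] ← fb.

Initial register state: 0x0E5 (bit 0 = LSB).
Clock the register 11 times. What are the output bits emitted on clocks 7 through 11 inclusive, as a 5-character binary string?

11000

reg_0 = 0x0E5
clock 1: out=1, reg = 0x872
clock 2: out=0, reg = 0x439
clock 3: out=1, reg = 0x21C
clock 4: out=0, reg = 0x10E
clock 5: out=0, reg = 0x087
clock 6: out=1, reg = 0x843
clock 7: out=1, reg = 0x421
clock 8: out=1, reg = 0x210
clock 9: out=0, reg = 0x108
clock 10: out=0, reg = 0x084
clock 11: out=0, reg = 0x042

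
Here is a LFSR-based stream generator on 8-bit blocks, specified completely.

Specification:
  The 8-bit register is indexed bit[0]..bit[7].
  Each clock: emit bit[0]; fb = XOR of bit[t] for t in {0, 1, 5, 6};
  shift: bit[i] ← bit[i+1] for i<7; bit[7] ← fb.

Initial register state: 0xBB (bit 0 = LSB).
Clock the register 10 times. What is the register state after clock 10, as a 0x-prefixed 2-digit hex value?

0x5F

reg_0 = 0xBB
clock 1: out=1, reg = 0xDD
clock 2: out=1, reg = 0x6E
clock 3: out=0, reg = 0xB7
clock 4: out=1, reg = 0xDB
clock 5: out=1, reg = 0xED
clock 6: out=1, reg = 0xF6
clock 7: out=0, reg = 0xFB
clock 8: out=1, reg = 0x7D
clock 9: out=1, reg = 0xBE
clock 10: out=0, reg = 0x5F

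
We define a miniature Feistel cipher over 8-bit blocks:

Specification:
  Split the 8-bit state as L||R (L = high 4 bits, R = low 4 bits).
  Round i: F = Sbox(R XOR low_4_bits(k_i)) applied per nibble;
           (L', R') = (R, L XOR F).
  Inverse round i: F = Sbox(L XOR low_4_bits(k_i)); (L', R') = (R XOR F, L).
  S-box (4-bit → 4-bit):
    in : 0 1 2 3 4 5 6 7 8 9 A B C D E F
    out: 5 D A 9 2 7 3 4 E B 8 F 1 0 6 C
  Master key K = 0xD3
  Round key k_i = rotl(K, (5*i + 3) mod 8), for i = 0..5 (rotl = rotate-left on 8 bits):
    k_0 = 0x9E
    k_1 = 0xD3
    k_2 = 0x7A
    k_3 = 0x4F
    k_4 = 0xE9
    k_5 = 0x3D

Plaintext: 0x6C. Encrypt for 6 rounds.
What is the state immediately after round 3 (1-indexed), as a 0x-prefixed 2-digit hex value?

s_0 = plaintext = 0x6C
s_1 = Round(s_0, k_0) = 0xCC
s_2 = Round(s_1, k_1) = 0xC0
s_3 = Round(s_2, k_2) = 0x04
s_4 = Round(s_3, k_3) = 0x4F
s_5 = Round(s_4, k_4) = 0xF7
s_6 = Round(s_5, k_5) = 0x77

0x04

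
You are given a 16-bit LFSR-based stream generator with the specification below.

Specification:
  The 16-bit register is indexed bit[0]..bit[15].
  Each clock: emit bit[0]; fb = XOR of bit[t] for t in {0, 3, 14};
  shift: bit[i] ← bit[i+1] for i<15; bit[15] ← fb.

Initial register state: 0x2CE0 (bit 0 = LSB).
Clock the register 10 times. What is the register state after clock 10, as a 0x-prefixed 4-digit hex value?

0x130B

reg_0 = 0x2CE0
clock 1: out=0, reg = 0x1670
clock 2: out=0, reg = 0x0B38
clock 3: out=0, reg = 0x859C
clock 4: out=0, reg = 0xC2CE
clock 5: out=0, reg = 0x6167
clock 6: out=1, reg = 0x30B3
clock 7: out=1, reg = 0x9859
clock 8: out=1, reg = 0x4C2C
clock 9: out=0, reg = 0x2616
clock 10: out=0, reg = 0x130B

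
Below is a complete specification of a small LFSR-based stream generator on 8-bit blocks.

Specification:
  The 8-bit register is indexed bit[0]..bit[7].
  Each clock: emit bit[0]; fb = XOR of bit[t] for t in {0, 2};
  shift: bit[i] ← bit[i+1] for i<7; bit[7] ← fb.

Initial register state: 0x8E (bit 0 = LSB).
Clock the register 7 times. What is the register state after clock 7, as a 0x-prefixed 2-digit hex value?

0xDB

reg_0 = 0x8E
clock 1: out=0, reg = 0xC7
clock 2: out=1, reg = 0x63
clock 3: out=1, reg = 0xB1
clock 4: out=1, reg = 0xD8
clock 5: out=0, reg = 0x6C
clock 6: out=0, reg = 0xB6
clock 7: out=0, reg = 0xDB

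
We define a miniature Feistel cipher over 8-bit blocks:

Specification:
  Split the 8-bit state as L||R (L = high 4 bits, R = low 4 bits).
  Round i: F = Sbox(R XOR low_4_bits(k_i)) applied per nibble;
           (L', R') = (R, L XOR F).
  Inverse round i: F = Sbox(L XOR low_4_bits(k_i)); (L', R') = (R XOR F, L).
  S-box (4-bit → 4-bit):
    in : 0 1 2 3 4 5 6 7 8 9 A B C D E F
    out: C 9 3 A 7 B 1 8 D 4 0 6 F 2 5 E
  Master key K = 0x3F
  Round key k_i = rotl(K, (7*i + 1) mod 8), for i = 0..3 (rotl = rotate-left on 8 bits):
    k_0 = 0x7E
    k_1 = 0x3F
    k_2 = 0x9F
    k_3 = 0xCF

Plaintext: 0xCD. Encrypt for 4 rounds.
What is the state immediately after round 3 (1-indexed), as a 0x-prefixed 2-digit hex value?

s_0 = plaintext = 0xCD
s_1 = Round(s_0, k_0) = 0xD6
s_2 = Round(s_1, k_1) = 0x69
s_3 = Round(s_2, k_2) = 0x97
s_4 = Round(s_3, k_3) = 0x74

0x97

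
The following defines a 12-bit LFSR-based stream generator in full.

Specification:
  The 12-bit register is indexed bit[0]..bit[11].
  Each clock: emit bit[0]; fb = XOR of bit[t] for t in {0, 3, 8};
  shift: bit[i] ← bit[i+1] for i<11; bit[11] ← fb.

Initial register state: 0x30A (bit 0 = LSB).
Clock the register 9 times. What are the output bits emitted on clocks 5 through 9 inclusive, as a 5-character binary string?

00001

reg_0 = 0x30A
clock 1: out=0, reg = 0x185
clock 2: out=1, reg = 0x0C2
clock 3: out=0, reg = 0x061
clock 4: out=1, reg = 0x830
clock 5: out=0, reg = 0x418
clock 6: out=0, reg = 0xA0C
clock 7: out=0, reg = 0xD06
clock 8: out=0, reg = 0xE83
clock 9: out=1, reg = 0xF41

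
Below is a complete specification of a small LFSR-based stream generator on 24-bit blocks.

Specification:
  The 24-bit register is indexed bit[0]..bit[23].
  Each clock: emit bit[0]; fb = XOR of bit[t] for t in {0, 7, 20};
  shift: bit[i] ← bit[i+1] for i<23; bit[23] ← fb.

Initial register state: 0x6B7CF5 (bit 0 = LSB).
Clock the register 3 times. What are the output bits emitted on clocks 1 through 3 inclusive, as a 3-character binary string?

reg_0 = 0x6B7CF5
clock 1: out=1, reg = 0x35BE7A
clock 2: out=0, reg = 0x9ADF3D
clock 3: out=1, reg = 0x4D6F9E

101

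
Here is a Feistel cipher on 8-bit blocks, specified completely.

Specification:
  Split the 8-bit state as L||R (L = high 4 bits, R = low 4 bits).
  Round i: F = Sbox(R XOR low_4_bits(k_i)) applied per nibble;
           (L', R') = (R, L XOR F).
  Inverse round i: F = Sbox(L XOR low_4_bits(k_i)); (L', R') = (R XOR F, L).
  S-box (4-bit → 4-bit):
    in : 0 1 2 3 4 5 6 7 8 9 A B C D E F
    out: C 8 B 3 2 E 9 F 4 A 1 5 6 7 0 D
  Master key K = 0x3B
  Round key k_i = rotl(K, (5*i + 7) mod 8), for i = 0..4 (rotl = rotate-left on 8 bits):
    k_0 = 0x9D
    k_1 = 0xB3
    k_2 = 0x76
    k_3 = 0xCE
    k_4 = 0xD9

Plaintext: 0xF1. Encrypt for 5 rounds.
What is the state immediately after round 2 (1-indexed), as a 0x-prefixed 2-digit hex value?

0x90

s_0 = plaintext = 0xF1
s_1 = Round(s_0, k_0) = 0x19
s_2 = Round(s_1, k_1) = 0x90
s_3 = Round(s_2, k_2) = 0x00
s_4 = Round(s_3, k_3) = 0x00
s_5 = Round(s_4, k_4) = 0x0A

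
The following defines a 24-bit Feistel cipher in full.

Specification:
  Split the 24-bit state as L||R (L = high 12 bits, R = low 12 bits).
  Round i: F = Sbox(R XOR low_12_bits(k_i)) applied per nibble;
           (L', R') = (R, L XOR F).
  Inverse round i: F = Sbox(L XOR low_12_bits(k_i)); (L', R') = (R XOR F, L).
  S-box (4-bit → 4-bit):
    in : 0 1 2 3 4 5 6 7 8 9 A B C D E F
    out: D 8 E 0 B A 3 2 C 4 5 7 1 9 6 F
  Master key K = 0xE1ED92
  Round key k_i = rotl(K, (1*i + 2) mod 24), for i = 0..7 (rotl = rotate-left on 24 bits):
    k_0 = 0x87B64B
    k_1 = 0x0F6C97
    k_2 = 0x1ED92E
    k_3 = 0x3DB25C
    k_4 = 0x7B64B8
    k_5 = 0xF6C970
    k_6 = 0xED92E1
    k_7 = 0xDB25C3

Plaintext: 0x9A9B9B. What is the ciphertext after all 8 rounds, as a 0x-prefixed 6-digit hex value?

s_0 = plaintext = 0x9A9B9B
s_1 = Round(s_0, k_0) = 0xB9B034
s_2 = Round(s_1, k_1) = 0x034ACB
s_3 = Round(s_2, k_2) = 0xACB05E
s_4 = Round(s_3, k_3) = 0x05E415
s_5 = Round(s_4, k_4) = 0x415D07
s_6 = Round(s_5, k_5) = 0xD07F37
s_7 = Round(s_6, k_6) = 0xF37494
s_8 = Round(s_7, k_7) = 0x494795

0x494795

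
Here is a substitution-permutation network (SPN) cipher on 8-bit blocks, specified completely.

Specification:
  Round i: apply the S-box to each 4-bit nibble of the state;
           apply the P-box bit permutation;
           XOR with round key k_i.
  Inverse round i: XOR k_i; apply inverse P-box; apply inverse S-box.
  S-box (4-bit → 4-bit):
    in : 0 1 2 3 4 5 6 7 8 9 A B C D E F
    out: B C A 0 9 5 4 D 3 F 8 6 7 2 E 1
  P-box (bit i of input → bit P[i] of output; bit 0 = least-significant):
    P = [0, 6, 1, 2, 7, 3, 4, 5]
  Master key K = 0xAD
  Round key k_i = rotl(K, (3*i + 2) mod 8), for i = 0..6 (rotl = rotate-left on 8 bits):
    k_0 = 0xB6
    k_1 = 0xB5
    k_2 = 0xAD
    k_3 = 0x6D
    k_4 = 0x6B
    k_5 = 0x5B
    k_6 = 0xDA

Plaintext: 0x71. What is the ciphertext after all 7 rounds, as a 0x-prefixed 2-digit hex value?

0xA7

s_0 = plaintext = 0x71
s_1 = Round(s_0, k_0) = 0x00
s_2 = Round(s_1, k_1) = 0x58
s_3 = Round(s_2, k_2) = 0x7C
s_4 = Round(s_3, k_3) = 0x9E
s_5 = Round(s_4, k_4) = 0x95
s_6 = Round(s_5, k_5) = 0xE0
s_7 = Round(s_6, k_6) = 0xA7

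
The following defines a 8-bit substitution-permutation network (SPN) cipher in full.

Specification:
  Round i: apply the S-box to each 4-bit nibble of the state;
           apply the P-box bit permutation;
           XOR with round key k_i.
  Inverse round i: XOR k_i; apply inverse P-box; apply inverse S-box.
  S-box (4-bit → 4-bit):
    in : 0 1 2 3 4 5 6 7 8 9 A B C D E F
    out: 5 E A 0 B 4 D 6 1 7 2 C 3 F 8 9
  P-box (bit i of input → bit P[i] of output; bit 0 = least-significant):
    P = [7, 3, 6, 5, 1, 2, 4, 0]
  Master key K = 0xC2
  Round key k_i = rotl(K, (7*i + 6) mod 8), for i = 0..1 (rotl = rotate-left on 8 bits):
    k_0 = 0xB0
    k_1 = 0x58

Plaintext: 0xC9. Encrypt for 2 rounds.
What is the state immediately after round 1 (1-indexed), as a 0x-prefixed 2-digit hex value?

0x7E

s_0 = plaintext = 0xC9
s_1 = Round(s_0, k_0) = 0x7E
s_2 = Round(s_1, k_1) = 0x6C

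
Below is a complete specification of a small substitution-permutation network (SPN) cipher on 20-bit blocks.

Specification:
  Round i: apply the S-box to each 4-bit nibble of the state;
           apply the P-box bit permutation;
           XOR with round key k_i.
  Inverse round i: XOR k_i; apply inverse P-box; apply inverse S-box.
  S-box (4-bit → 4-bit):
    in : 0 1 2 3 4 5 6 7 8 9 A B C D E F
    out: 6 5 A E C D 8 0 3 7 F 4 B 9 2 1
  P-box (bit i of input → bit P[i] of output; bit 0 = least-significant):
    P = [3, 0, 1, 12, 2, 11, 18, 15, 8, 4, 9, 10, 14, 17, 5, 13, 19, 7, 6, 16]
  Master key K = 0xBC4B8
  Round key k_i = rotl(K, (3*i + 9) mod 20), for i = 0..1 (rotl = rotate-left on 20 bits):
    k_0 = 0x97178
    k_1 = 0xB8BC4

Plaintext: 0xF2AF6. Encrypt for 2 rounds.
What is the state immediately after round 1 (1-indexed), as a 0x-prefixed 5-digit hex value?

s_0 = plaintext = 0xF2AF6
s_1 = Round(s_0, k_0) = 0x3466C
s_2 = Round(s_1, k_1) = 0xA3F2D

0x3466C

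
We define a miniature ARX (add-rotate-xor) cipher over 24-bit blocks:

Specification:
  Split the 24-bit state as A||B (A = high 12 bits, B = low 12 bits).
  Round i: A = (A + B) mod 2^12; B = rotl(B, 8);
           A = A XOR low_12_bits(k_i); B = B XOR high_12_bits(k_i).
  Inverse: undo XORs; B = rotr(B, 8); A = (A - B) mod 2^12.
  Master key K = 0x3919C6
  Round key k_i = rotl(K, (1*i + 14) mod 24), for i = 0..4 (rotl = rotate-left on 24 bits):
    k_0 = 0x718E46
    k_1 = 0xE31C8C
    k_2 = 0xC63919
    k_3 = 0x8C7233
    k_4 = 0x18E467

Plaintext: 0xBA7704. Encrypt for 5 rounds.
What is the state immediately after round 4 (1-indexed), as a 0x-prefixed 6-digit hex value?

0x4CFB77

s_0 = plaintext = 0xBA7704
s_1 = Round(s_0, k_0) = 0xCED368
s_2 = Round(s_1, k_1) = 0xCD9607
s_3 = Round(s_2, k_2) = 0xBF9B03
s_4 = Round(s_3, k_3) = 0x4CFB77
s_5 = Round(s_4, k_4) = 0x421639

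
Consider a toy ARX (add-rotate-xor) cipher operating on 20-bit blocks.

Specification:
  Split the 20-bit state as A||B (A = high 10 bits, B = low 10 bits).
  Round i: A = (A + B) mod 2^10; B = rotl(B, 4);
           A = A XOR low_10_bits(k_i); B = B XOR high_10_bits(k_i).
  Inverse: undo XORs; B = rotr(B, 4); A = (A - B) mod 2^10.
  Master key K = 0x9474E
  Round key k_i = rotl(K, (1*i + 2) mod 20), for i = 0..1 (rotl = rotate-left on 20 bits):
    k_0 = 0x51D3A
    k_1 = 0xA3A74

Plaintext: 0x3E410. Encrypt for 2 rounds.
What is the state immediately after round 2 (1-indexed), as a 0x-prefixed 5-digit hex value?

s_0 = plaintext = 0x3E410
s_1 = Round(s_0, k_0) = 0x0CC47
s_2 = Round(s_1, k_1) = 0x83AFF

0x83AFF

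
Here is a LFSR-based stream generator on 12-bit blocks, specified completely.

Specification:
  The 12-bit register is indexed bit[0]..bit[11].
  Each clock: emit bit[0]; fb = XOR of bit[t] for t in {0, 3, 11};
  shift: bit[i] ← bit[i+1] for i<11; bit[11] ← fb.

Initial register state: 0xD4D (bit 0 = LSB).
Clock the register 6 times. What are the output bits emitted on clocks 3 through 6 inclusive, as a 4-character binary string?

reg_0 = 0xD4D
clock 1: out=1, reg = 0xEA6
clock 2: out=0, reg = 0xF53
clock 3: out=1, reg = 0x7A9
clock 4: out=1, reg = 0x3D4
clock 5: out=0, reg = 0x1EA
clock 6: out=0, reg = 0x8F5

1100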